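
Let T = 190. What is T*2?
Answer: 380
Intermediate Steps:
T*2 = 190*2 = 380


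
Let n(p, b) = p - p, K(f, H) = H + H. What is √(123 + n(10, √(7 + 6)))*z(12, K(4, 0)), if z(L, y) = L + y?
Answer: 12*√123 ≈ 133.09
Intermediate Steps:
K(f, H) = 2*H
n(p, b) = 0
√(123 + n(10, √(7 + 6)))*z(12, K(4, 0)) = √(123 + 0)*(12 + 2*0) = √123*(12 + 0) = √123*12 = 12*√123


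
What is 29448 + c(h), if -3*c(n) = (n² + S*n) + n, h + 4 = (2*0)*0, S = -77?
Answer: 88024/3 ≈ 29341.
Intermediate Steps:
h = -4 (h = -4 + (2*0)*0 = -4 + 0*0 = -4 + 0 = -4)
c(n) = -n²/3 + 76*n/3 (c(n) = -((n² - 77*n) + n)/3 = -(n² - 76*n)/3 = -n²/3 + 76*n/3)
29448 + c(h) = 29448 + (⅓)*(-4)*(76 - 1*(-4)) = 29448 + (⅓)*(-4)*(76 + 4) = 29448 + (⅓)*(-4)*80 = 29448 - 320/3 = 88024/3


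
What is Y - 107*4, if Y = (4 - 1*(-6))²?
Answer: -328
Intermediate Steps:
Y = 100 (Y = (4 + 6)² = 10² = 100)
Y - 107*4 = 100 - 107*4 = 100 - 428 = -328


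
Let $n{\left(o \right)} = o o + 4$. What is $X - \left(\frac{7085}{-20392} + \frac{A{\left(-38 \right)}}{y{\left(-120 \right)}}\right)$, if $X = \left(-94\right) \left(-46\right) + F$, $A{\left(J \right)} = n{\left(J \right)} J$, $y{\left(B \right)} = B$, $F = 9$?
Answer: $\frac{1185228139}{305880} \approx 3874.8$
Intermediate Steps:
$n{\left(o \right)} = 4 + o^{2}$ ($n{\left(o \right)} = o^{2} + 4 = 4 + o^{2}$)
$A{\left(J \right)} = J \left(4 + J^{2}\right)$ ($A{\left(J \right)} = \left(4 + J^{2}\right) J = J \left(4 + J^{2}\right)$)
$X = 4333$ ($X = \left(-94\right) \left(-46\right) + 9 = 4324 + 9 = 4333$)
$X - \left(\frac{7085}{-20392} + \frac{A{\left(-38 \right)}}{y{\left(-120 \right)}}\right) = 4333 - \left(\frac{7085}{-20392} + \frac{\left(-38\right) \left(4 + \left(-38\right)^{2}\right)}{-120}\right) = 4333 - \left(7085 \left(- \frac{1}{20392}\right) + - 38 \left(4 + 1444\right) \left(- \frac{1}{120}\right)\right) = 4333 - \left(- \frac{7085}{20392} + \left(-38\right) 1448 \left(- \frac{1}{120}\right)\right) = 4333 - \left(- \frac{7085}{20392} - - \frac{6878}{15}\right) = 4333 - \left(- \frac{7085}{20392} + \frac{6878}{15}\right) = 4333 - \frac{140149901}{305880} = \frac{1185228139}{305880}$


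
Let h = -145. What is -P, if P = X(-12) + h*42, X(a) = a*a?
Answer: 5946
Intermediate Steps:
X(a) = a²
P = -5946 (P = (-12)² - 145*42 = 144 - 6090 = -5946)
-P = -1*(-5946) = 5946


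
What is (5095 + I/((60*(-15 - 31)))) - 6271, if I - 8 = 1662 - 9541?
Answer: -3237889/2760 ≈ -1173.1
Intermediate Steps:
I = -7871 (I = 8 + (1662 - 9541) = 8 - 7879 = -7871)
(5095 + I/((60*(-15 - 31)))) - 6271 = (5095 - 7871*1/(60*(-15 - 31))) - 6271 = (5095 - 7871/(60*(-46))) - 6271 = (5095 - 7871/(-2760)) - 6271 = (5095 - 7871*(-1/2760)) - 6271 = (5095 + 7871/2760) - 6271 = 14070071/2760 - 6271 = -3237889/2760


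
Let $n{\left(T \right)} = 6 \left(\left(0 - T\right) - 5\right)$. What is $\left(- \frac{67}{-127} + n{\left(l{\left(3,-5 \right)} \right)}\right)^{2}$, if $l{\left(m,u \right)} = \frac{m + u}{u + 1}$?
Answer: $\frac{17007376}{16129} \approx 1054.5$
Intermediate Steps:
$l{\left(m,u \right)} = \frac{m + u}{1 + u}$
$n{\left(T \right)} = -30 - 6 T$ ($n{\left(T \right)} = 6 \left(- T - 5\right) = 6 \left(-5 - T\right) = -30 - 6 T$)
$\left(- \frac{67}{-127} + n{\left(l{\left(3,-5 \right)} \right)}\right)^{2} = \left(- \frac{67}{-127} - \left(30 + 6 \frac{3 - 5}{1 - 5}\right)\right)^{2} = \left(\left(-67\right) \left(- \frac{1}{127}\right) - \left(30 + 6 \frac{1}{-4} \left(-2\right)\right)\right)^{2} = \left(\frac{67}{127} - \left(30 + 6 \left(\left(- \frac{1}{4}\right) \left(-2\right)\right)\right)\right)^{2} = \left(\frac{67}{127} - 33\right)^{2} = \left(- \frac{4124}{127}\right)^{2} = \frac{17007376}{16129}$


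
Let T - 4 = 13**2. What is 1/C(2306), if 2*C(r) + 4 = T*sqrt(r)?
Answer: 4/34508129 + 173*sqrt(2306)/34508129 ≈ 0.00024086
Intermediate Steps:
T = 173 (T = 4 + 13**2 = 4 + 169 = 173)
C(r) = -2 + 173*sqrt(r)/2 (C(r) = -2 + (173*sqrt(r))/2 = -2 + 173*sqrt(r)/2)
1/C(2306) = 1/(-2 + 173*sqrt(2306)/2)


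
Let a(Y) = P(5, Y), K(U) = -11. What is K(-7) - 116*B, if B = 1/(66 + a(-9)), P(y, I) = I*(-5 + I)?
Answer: -557/48 ≈ -11.604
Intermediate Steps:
a(Y) = Y*(-5 + Y)
B = 1/192 (B = 1/(66 - 9*(-5 - 9)) = 1/(66 - 9*(-14)) = 1/(66 + 126) = 1/192 ≈ 0.0052083)
K(-7) - 116*B = -11 - 116*1/192 = -11 - 29/48 = -557/48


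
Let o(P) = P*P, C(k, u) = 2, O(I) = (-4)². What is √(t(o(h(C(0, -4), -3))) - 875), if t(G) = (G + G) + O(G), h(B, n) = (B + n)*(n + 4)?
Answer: I*√857 ≈ 29.275*I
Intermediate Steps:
O(I) = 16
h(B, n) = (4 + n)*(B + n) (h(B, n) = (B + n)*(4 + n) = (4 + n)*(B + n))
o(P) = P²
t(G) = 16 + 2*G (t(G) = (G + G) + 16 = 2*G + 16 = 16 + 2*G)
√(t(o(h(C(0, -4), -3))) - 875) = √((16 + 2*((-3)² + 4*2 + 4*(-3) + 2*(-3))²) - 875) = √((16 + 2*(9 + 8 - 12 - 6)²) - 875) = √((16 + 2*(-1)²) - 875) = √((16 + 2*1) - 875) = √((16 + 2) - 875) = √(18 - 875) = √(-857) = I*√857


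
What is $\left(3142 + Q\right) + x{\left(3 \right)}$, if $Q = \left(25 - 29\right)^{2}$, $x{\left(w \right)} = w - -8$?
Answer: $3169$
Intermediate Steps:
$x{\left(w \right)} = 8 + w$ ($x{\left(w \right)} = w + 8 = 8 + w$)
$Q = 16$ ($Q = \left(-4\right)^{2} = 16$)
$\left(3142 + Q\right) + x{\left(3 \right)} = \left(3142 + 16\right) + \left(8 + 3\right) = 3158 + 11 = 3169$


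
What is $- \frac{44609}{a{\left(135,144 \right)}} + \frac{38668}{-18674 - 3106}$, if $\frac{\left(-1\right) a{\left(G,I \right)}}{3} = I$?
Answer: $\frac{26524429}{261360} \approx 101.49$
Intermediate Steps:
$a{\left(G,I \right)} = - 3 I$
$- \frac{44609}{a{\left(135,144 \right)}} + \frac{38668}{-18674 - 3106} = - \frac{44609}{\left(-3\right) 144} + \frac{38668}{-18674 - 3106} = - \frac{44609}{-432} + \frac{38668}{-21780} = \left(-44609\right) \left(- \frac{1}{432}\right) + 38668 \left(- \frac{1}{21780}\right) = \frac{44609}{432} - \frac{9667}{5445} = \frac{26524429}{261360}$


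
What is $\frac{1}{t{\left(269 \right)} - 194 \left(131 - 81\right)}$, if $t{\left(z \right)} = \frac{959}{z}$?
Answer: $- \frac{269}{2608341} \approx -0.00010313$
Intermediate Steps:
$\frac{1}{t{\left(269 \right)} - 194 \left(131 - 81\right)} = \frac{1}{\frac{959}{269} - 194 \left(131 - 81\right)} = \frac{1}{959 \cdot \frac{1}{269} - 9700} = \frac{1}{\frac{959}{269} - 9700} = \frac{1}{- \frac{2608341}{269}} = - \frac{269}{2608341}$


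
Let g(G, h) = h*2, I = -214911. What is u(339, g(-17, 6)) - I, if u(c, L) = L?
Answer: 214923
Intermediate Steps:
g(G, h) = 2*h
u(339, g(-17, 6)) - I = 2*6 - 1*(-214911) = 12 + 214911 = 214923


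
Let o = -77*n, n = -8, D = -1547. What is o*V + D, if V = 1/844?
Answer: -326263/211 ≈ -1546.3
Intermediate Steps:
V = 1/844 ≈ 0.0011848
o = 616 (o = -77*(-8) = 616)
o*V + D = 616*(1/844) - 1547 = 154/211 - 1547 = -326263/211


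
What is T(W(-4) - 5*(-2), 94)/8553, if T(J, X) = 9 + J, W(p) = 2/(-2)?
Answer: 6/2851 ≈ 0.0021045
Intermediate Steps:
W(p) = -1 (W(p) = 2*(-½) = -1)
T(W(-4) - 5*(-2), 94)/8553 = (9 + (-1 - 5*(-2)))/8553 = (9 + (-1 + 10))*(1/8553) = (9 + 9)*(1/8553) = 18*(1/8553) = 6/2851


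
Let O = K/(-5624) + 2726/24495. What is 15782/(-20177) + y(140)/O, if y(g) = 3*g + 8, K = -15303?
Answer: 1183502920931242/7872621687593 ≈ 150.33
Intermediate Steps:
O = 390178009/137759880 (O = -15303/(-5624) + 2726/24495 = -15303*(-1/5624) + 2726*(1/24495) = 15303/5624 + 2726/24495 = 390178009/137759880 ≈ 2.8323)
y(g) = 8 + 3*g
15782/(-20177) + y(140)/O = 15782/(-20177) + (8 + 3*140)/(390178009/137759880) = 15782*(-1/20177) + (8 + 420)*(137759880/390178009) = -15782/20177 + 428*(137759880/390178009) = -15782/20177 + 58961228640/390178009 = 1183502920931242/7872621687593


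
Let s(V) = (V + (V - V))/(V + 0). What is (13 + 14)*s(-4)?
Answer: 27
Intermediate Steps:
s(V) = 1 (s(V) = (V + 0)/V = V/V = 1)
(13 + 14)*s(-4) = (13 + 14)*1 = 27*1 = 27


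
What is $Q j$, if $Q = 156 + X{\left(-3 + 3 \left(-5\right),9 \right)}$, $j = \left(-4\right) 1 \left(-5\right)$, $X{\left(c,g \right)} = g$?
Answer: $3300$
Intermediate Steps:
$j = 20$ ($j = \left(-4\right) \left(-5\right) = 20$)
$Q = 165$ ($Q = 156 + 9 = 165$)
$Q j = 165 \cdot 20 = 3300$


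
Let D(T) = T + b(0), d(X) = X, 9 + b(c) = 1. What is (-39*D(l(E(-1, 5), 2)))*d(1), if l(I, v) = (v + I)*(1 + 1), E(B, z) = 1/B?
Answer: 234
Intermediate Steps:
b(c) = -8 (b(c) = -9 + 1 = -8)
l(I, v) = 2*I + 2*v (l(I, v) = (I + v)*2 = 2*I + 2*v)
D(T) = -8 + T (D(T) = T - 8 = -8 + T)
(-39*D(l(E(-1, 5), 2)))*d(1) = -39*(-8 + (2/(-1) + 2*2))*1 = -39*(-8 + (2*(-1) + 4))*1 = -39*(-8 + (-2 + 4))*1 = -39*(-8 + 2)*1 = -39*(-6)*1 = 234*1 = 234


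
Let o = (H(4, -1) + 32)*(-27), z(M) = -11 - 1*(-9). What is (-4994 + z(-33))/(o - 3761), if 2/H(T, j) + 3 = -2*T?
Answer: 54956/50821 ≈ 1.0814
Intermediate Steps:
H(T, j) = 2/(-3 - 2*T)
z(M) = -2 (z(M) = -11 + 9 = -2)
o = -9450/11 (o = (-2/(3 + 2*4) + 32)*(-27) = (-2/(3 + 8) + 32)*(-27) = (-2/11 + 32)*(-27) = (350/11)*(-27) = -9450/11 ≈ -859.09)
(-4994 + z(-33))/(o - 3761) = (-4994 - 2)/(-9450/11 - 3761) = -4996/(-50821/11) = -4996*(-11/50821) = 54956/50821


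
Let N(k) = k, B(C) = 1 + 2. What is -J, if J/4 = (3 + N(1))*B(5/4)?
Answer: -48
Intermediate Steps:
B(C) = 3
J = 48 (J = 4*((3 + 1)*3) = 4*(4*3) = 4*12 = 48)
-J = -1*48 = -48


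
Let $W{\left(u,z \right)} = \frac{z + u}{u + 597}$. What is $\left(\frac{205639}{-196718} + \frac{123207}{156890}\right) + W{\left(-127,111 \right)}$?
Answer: $- \frac{21329366959}{72528254497} \approx -0.29408$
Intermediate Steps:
$W{\left(u,z \right)} = \frac{u + z}{597 + u}$
$\left(\frac{205639}{-196718} + \frac{123207}{156890}\right) + W{\left(-127,111 \right)} = \left(\frac{205639}{-196718} + \frac{123207}{156890}\right) + \frac{-127 + 111}{597 - 127} = \left(205639 \left(- \frac{1}{196718}\right) + 123207 \cdot \frac{1}{156890}\right) + \frac{1}{470} \left(-16\right) = \left(- \frac{205639}{196718} + \frac{123207}{156890}\right) + \frac{1}{470} \left(-16\right) = - \frac{2006417021}{7715771755} - \frac{8}{235} = - \frac{21329366959}{72528254497}$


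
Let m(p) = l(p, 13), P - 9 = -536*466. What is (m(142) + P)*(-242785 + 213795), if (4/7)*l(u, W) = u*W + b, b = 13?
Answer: 14292867225/2 ≈ 7.1464e+9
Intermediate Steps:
l(u, W) = 91/4 + 7*W*u/4 (l(u, W) = 7*(u*W + 13)/4 = 7*(W*u + 13)/4 = 7*(13 + W*u)/4 = 91/4 + 7*W*u/4)
P = -249767 (P = 9 - 536*466 = 9 - 249776 = -249767)
m(p) = 91/4 + 91*p/4 (m(p) = 91/4 + (7/4)*13*p = 91/4 + 91*p/4)
(m(142) + P)*(-242785 + 213795) = ((91/4 + (91/4)*142) - 249767)*(-242785 + 213795) = ((91/4 + 6461/2) - 249767)*(-28990) = (13013/4 - 249767)*(-28990) = -986055/4*(-28990) = 14292867225/2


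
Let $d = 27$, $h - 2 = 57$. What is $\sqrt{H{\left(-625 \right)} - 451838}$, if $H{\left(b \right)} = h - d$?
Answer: $i \sqrt{451806} \approx 672.17 i$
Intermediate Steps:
$h = 59$ ($h = 2 + 57 = 59$)
$H{\left(b \right)} = 32$ ($H{\left(b \right)} = 59 - 27 = 32$)
$\sqrt{H{\left(-625 \right)} - 451838} = \sqrt{32 - 451838} = \sqrt{-451806} = i \sqrt{451806}$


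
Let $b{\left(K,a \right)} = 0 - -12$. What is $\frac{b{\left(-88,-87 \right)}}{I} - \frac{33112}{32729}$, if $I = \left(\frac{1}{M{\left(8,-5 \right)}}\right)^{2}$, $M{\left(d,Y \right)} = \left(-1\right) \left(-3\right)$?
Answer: $\frac{3501620}{32729} \approx 106.99$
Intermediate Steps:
$M{\left(d,Y \right)} = 3$
$I = \frac{1}{9}$ ($I = \left(\frac{1}{3}\right)^{2} = \frac{1}{9} \approx 0.11111$)
$b{\left(K,a \right)} = 12$ ($b{\left(K,a \right)} = 0 + 12 = 12$)
$\frac{b{\left(-88,-87 \right)}}{I} - \frac{33112}{32729} = 12 \frac{1}{\frac{1}{9}} - \frac{33112}{32729} = 12 \cdot 9 - \frac{33112}{32729} = 108 - \frac{33112}{32729} = \frac{3501620}{32729}$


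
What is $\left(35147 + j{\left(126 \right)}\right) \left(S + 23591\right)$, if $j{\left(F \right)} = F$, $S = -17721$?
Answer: $207052510$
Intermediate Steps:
$\left(35147 + j{\left(126 \right)}\right) \left(S + 23591\right) = \left(35147 + 126\right) \left(-17721 + 23591\right) = 35273 \cdot 5870 = 207052510$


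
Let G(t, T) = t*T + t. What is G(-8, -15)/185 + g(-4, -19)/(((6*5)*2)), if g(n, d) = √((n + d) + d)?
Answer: 112/185 + I*√42/60 ≈ 0.60541 + 0.10801*I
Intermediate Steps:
G(t, T) = t + T*t (G(t, T) = T*t + t = t + T*t)
g(n, d) = √(n + 2*d) (g(n, d) = √((d + n) + d) = √(n + 2*d))
G(-8, -15)/185 + g(-4, -19)/(((6*5)*2)) = -8*(1 - 15)/185 + √(-4 + 2*(-19))/(((6*5)*2)) = -8*(-14)*(1/185) + √(-4 - 38)/((30*2)) = 112*(1/185) + √(-42)/60 = 112/185 + (I*√42)*(1/60) = 112/185 + I*√42/60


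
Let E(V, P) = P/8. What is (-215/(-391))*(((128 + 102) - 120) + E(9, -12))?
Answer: 46655/782 ≈ 59.661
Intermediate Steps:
E(V, P) = P/8 (E(V, P) = P*(1/8) = P/8)
(-215/(-391))*(((128 + 102) - 120) + E(9, -12)) = (-215/(-391))*(((128 + 102) - 120) + (1/8)*(-12)) = (-215*(-1/391))*((230 - 120) - 3/2) = 215*(110 - 3/2)/391 = (215/391)*(217/2) = 46655/782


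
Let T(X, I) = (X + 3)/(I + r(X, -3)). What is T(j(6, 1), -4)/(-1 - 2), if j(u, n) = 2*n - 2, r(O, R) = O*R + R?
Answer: ⅐ ≈ 0.14286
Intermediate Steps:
r(O, R) = R + O*R
j(u, n) = -2 + 2*n
T(X, I) = (3 + X)/(-3 + I - 3*X) (T(X, I) = (X + 3)/(I - 3*(1 + X)) = (3 + X)/(I + (-3 - 3*X)) = (3 + X)/(-3 + I - 3*X))
T(j(6, 1), -4)/(-1 - 2) = ((3 + (-2 + 2*1))/(-3 - 4 - 3*(-2 + 2*1)))/(-1 - 2) = ((3 + (-2 + 2))/(-3 - 4 - 3*(-2 + 2)))/(-3) = -(3 + 0)/(3*(-3 - 4 - 3*0)) = -3/(3*(-3 - 4 + 0)) = -3/(3*(-7)) = -(-1)*3/21 = -⅓*(-3/7) = ⅐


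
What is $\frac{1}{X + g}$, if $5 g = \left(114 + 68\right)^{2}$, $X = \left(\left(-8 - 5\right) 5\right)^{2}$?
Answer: $\frac{5}{54249} \approx 9.2168 \cdot 10^{-5}$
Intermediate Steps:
$X = 4225$ ($X = \left(\left(-13\right) 5\right)^{2} = \left(-65\right)^{2} = 4225$)
$g = \frac{33124}{5}$ ($g = \frac{\left(114 + 68\right)^{2}}{5} = \frac{182^{2}}{5} = \frac{1}{5} \cdot 33124 = \frac{33124}{5} \approx 6624.8$)
$\frac{1}{X + g} = \frac{1}{4225 + \frac{33124}{5}} = \frac{1}{\frac{54249}{5}} = \frac{5}{54249}$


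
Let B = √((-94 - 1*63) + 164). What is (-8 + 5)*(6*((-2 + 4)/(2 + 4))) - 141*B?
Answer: -6 - 141*√7 ≈ -379.05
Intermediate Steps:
B = √7 (B = √((-94 - 63) + 164) = √(-157 + 164) = √7 ≈ 2.6458)
(-8 + 5)*(6*((-2 + 4)/(2 + 4))) - 141*B = (-8 + 5)*(6*((-2 + 4)/(2 + 4))) - 141*√7 = -18*2/6 - 141*√7 = -18*2*(⅙) - 141*√7 = -18/3 - 141*√7 = -3*2 - 141*√7 = -6 - 141*√7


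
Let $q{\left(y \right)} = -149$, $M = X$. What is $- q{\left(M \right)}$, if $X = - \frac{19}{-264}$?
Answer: $149$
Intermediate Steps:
$X = \frac{19}{264}$ ($X = \left(-19\right) \left(- \frac{1}{264}\right) = \frac{19}{264} \approx 0.07197$)
$M = \frac{19}{264} \approx 0.07197$
$- q{\left(M \right)} = \left(-1\right) \left(-149\right) = 149$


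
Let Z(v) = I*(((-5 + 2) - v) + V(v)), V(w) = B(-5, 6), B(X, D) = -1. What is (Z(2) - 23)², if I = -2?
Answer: 121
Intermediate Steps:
V(w) = -1
Z(v) = 8 + 2*v (Z(v) = -2*(((-5 + 2) - v) - 1) = -2*((-3 - v) - 1) = -2*(-4 - v) = 8 + 2*v)
(Z(2) - 23)² = ((8 + 2*2) - 23)² = ((8 + 4) - 23)² = (12 - 23)² = (-11)² = 121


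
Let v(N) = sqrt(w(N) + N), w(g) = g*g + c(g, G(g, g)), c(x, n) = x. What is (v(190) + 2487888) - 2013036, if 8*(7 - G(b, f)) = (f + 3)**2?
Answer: 474852 + 8*sqrt(570) ≈ 4.7504e+5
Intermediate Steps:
G(b, f) = 7 - (3 + f)**2/8 (G(b, f) = 7 - (f + 3)**2/8 = 7 - (3 + f)**2/8)
w(g) = g + g**2 (w(g) = g*g + g = g**2 + g = g + g**2)
v(N) = sqrt(N + N*(1 + N)) (v(N) = sqrt(N*(1 + N) + N) = sqrt(N + N*(1 + N)))
(v(190) + 2487888) - 2013036 = (sqrt(190*(2 + 190)) + 2487888) - 2013036 = (sqrt(190*192) + 2487888) - 2013036 = (sqrt(36480) + 2487888) - 2013036 = (8*sqrt(570) + 2487888) - 2013036 = (2487888 + 8*sqrt(570)) - 2013036 = 474852 + 8*sqrt(570)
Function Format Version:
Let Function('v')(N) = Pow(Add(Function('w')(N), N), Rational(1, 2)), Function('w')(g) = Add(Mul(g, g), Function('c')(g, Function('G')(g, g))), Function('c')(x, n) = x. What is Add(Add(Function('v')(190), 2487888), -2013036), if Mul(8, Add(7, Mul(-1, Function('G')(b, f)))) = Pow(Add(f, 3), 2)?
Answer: Add(474852, Mul(8, Pow(570, Rational(1, 2)))) ≈ 4.7504e+5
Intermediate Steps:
Function('G')(b, f) = Add(7, Mul(Rational(-1, 8), Pow(Add(3, f), 2))) (Function('G')(b, f) = Add(7, Mul(Rational(-1, 8), Pow(Add(f, 3), 2))) = Add(7, Mul(Rational(-1, 8), Pow(Add(3, f), 2))))
Function('w')(g) = Add(g, Pow(g, 2)) (Function('w')(g) = Add(Mul(g, g), g) = Add(Pow(g, 2), g) = Add(g, Pow(g, 2)))
Function('v')(N) = Pow(Add(N, Mul(N, Add(1, N))), Rational(1, 2)) (Function('v')(N) = Pow(Add(Mul(N, Add(1, N)), N), Rational(1, 2)) = Pow(Add(N, Mul(N, Add(1, N))), Rational(1, 2)))
Add(Add(Function('v')(190), 2487888), -2013036) = Add(Add(Pow(Mul(190, Add(2, 190)), Rational(1, 2)), 2487888), -2013036) = Add(Add(Pow(Mul(190, 192), Rational(1, 2)), 2487888), -2013036) = Add(Add(Pow(36480, Rational(1, 2)), 2487888), -2013036) = Add(Add(Mul(8, Pow(570, Rational(1, 2))), 2487888), -2013036) = Add(Add(2487888, Mul(8, Pow(570, Rational(1, 2)))), -2013036) = Add(474852, Mul(8, Pow(570, Rational(1, 2))))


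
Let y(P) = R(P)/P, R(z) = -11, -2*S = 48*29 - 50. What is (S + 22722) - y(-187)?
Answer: 374866/17 ≈ 22051.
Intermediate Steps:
S = -671 (S = -(48*29 - 50)/2 = -(1392 - 50)/2 = -½*1342 = -671)
y(P) = -11/P
(S + 22722) - y(-187) = (-671 + 22722) - (-11)/(-187) = 22051 - (-11)*(-1)/187 = 22051 - 1*1/17 = 22051 - 1/17 = 374866/17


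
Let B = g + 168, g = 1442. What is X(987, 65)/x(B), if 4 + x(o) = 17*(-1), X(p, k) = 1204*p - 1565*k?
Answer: -1086623/21 ≈ -51744.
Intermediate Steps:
X(p, k) = -1565*k + 1204*p
B = 1610 (B = 1442 + 168 = 1610)
x(o) = -21 (x(o) = -4 + 17*(-1) = -4 - 17 = -21)
X(987, 65)/x(B) = (-1565*65 + 1204*987)/(-21) = (-101725 + 1188348)*(-1/21) = 1086623*(-1/21) = -1086623/21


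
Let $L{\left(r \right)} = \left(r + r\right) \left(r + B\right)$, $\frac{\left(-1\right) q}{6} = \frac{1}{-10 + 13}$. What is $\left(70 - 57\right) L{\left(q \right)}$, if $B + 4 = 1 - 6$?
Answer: $572$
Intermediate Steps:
$q = -2$ ($q = - \frac{6}{-10 + 13} = - \frac{6}{3} = \left(-6\right) \frac{1}{3} = -2$)
$B = -9$ ($B = -4 + \left(1 - 6\right) = -4 - 5 = -9$)
$L{\left(r \right)} = 2 r \left(-9 + r\right)$ ($L{\left(r \right)} = \left(r + r\right) \left(r - 9\right) = 2 r \left(-9 + r\right)$)
$\left(70 - 57\right) L{\left(q \right)} = \left(70 - 57\right) 2 \left(-2\right) \left(-9 - 2\right) = 13 \cdot 2 \left(-2\right) \left(-11\right) = 13 \cdot 44 = 572$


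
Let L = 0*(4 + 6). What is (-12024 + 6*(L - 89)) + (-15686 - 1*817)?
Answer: -29061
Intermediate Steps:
L = 0 (L = 0*10 = 0)
(-12024 + 6*(L - 89)) + (-15686 - 1*817) = (-12024 + 6*(0 - 89)) + (-15686 - 1*817) = (-12024 + 6*(-89)) + (-15686 - 817) = (-12024 - 534) - 16503 = -12558 - 16503 = -29061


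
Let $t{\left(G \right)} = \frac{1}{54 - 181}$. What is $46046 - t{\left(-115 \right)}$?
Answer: $\frac{5847843}{127} \approx 46046.0$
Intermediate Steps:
$t{\left(G \right)} = - \frac{1}{127}$ ($t{\left(G \right)} = \frac{1}{-127} = - \frac{1}{127}$)
$46046 - t{\left(-115 \right)} = 46046 - - \frac{1}{127} = 46046 + \frac{1}{127} = \frac{5847843}{127}$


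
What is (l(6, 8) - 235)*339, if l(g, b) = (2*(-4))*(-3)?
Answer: -71529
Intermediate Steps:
l(g, b) = 24 (l(g, b) = -8*(-3) = 24)
(l(6, 8) - 235)*339 = (24 - 235)*339 = -211*339 = -71529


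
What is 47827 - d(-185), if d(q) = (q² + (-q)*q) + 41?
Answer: 47786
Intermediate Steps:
d(q) = 41 (d(q) = (q² - q²) + 41 = 0 + 41 = 41)
47827 - d(-185) = 47827 - 1*41 = 47827 - 41 = 47786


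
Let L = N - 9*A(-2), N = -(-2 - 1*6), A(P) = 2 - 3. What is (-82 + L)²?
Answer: 4225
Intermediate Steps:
A(P) = -1
N = 8 (N = -(-2 - 6) = -1*(-8) = 8)
L = 17 (L = 8 - 9*(-1) = 8 + 9 = 17)
(-82 + L)² = (-82 + 17)² = (-65)² = 4225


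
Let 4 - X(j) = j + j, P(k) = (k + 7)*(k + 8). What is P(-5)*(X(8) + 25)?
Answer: 78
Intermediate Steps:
P(k) = (7 + k)*(8 + k)
X(j) = 4 - 2*j (X(j) = 4 - (j + j) = 4 - 2*j)
P(-5)*(X(8) + 25) = (56 + (-5)**2 + 15*(-5))*((4 - 2*8) + 25) = (56 + 25 - 75)*((4 - 16) + 25) = 6*(-12 + 25) = 6*13 = 78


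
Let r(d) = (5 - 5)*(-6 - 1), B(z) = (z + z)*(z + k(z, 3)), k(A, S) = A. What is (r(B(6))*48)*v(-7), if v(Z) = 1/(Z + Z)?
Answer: 0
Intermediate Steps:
B(z) = 4*z**2 (B(z) = (z + z)*(z + z) = (2*z)*(2*z) = 4*z**2)
r(d) = 0 (r(d) = 0*(-7) = 0)
v(Z) = 1/(2*Z)
(r(B(6))*48)*v(-7) = (0*48)*((1/2)/(-7)) = 0*((1/2)*(-1/7)) = 0*(-1/14) = 0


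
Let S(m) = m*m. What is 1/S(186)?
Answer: 1/34596 ≈ 2.8905e-5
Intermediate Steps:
S(m) = m²
1/S(186) = 1/(186²) = 1/34596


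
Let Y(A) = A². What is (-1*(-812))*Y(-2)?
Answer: 3248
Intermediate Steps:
(-1*(-812))*Y(-2) = -1*(-812)*(-2)² = 812*4 = 3248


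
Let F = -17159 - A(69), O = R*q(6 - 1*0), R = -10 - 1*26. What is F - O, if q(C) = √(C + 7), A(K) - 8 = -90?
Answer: -17077 + 36*√13 ≈ -16947.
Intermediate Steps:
R = -36 (R = -10 - 26 = -36)
A(K) = -82 (A(K) = 8 - 90 = -82)
q(C) = √(7 + C)
O = -36*√13 (O = -36*√(7 + (6 - 1*0)) = -36*√(7 + (6 + 0)) = -36*√(7 + 6) = -36*√13 ≈ -129.80)
F = -17077 (F = -17159 - 1*(-82) = -17159 + 82 = -17077)
F - O = -17077 - (-36)*√13 = -17077 + 36*√13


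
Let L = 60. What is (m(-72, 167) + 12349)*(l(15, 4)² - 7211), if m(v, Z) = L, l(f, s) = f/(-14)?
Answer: -17535542579/196 ≈ -8.9467e+7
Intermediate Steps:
l(f, s) = -f/14 (l(f, s) = f*(-1/14) = -f/14)
m(v, Z) = 60
(m(-72, 167) + 12349)*(l(15, 4)² - 7211) = (60 + 12349)*((-1/14*15)² - 7211) = 12409*((-15/14)² - 7211) = 12409*(225/196 - 7211) = 12409*(-1413131/196) = -17535542579/196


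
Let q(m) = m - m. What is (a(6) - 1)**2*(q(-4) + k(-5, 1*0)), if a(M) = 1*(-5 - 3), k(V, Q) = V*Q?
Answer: 0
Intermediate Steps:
k(V, Q) = Q*V
a(M) = -8 (a(M) = 1*(-8) = -8)
q(m) = 0
(a(6) - 1)**2*(q(-4) + k(-5, 1*0)) = (-8 - 1)**2*(0 + (1*0)*(-5)) = (-9)**2*(0 + 0*(-5)) = 81*(0 + 0) = 81*0 = 0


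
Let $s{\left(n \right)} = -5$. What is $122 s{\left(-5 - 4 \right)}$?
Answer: $-610$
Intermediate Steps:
$122 s{\left(-5 - 4 \right)} = 122 \left(-5\right) = -610$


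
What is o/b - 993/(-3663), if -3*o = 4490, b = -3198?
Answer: 1442984/1952379 ≈ 0.73909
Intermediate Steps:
o = -4490/3 (o = -⅓*4490 = -4490/3 ≈ -1496.7)
o/b - 993/(-3663) = -4490/3/(-3198) - 993/(-3663) = -4490/3*(-1/3198) - 993*(-1/3663) = 2245/4797 + 331/1221 = 1442984/1952379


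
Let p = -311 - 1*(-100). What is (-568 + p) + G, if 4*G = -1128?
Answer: -1061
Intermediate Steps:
G = -282 (G = (¼)*(-1128) = -282)
p = -211 (p = -311 + 100 = -211)
(-568 + p) + G = (-568 - 211) - 282 = -779 - 282 = -1061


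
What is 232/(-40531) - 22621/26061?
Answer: -922897903/1056278391 ≈ -0.87373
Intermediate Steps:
232/(-40531) - 22621/26061 = 232*(-1/40531) - 22621*1/26061 = -232/40531 - 22621/26061 = -922897903/1056278391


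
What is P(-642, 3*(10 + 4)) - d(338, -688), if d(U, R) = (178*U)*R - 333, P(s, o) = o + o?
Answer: 41393249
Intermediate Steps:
P(s, o) = 2*o
d(U, R) = -333 + 178*R*U (d(U, R) = 178*R*U - 333 = -333 + 178*R*U)
P(-642, 3*(10 + 4)) - d(338, -688) = 2*(3*(10 + 4)) - (-333 + 178*(-688)*338) = 2*(3*14) - (-333 - 41392832) = 2*42 - 1*(-41393165) = 84 + 41393165 = 41393249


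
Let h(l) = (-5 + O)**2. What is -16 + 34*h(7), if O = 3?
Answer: 120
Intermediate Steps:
h(l) = 4 (h(l) = (-5 + 3)**2 = (-2)**2 = 4)
-16 + 34*h(7) = -16 + 34*4 = -16 + 136 = 120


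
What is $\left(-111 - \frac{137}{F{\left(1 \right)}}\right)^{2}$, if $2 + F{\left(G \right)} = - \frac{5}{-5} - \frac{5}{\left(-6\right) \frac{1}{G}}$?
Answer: $505521$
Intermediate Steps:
$F{\left(G \right)} = -1 + \frac{5 G}{6}$ ($F{\left(G \right)} = -2 - \left(-1 + 5 \left(- \frac{G}{6}\right)\right) = -2 + \left(1 + \frac{5 G}{6}\right) = -1 + \frac{5 G}{6}$)
$\left(-111 - \frac{137}{F{\left(1 \right)}}\right)^{2} = \left(-111 - \frac{137}{-1 + \frac{5}{6} \cdot 1}\right)^{2} = \left(-111 - \frac{137}{-1 + \frac{5}{6}}\right)^{2} = \left(-111 - \frac{137}{- \frac{1}{6}}\right)^{2} = \left(-111 - -822\right)^{2} = \left(-111 + 822\right)^{2} = 711^{2} = 505521$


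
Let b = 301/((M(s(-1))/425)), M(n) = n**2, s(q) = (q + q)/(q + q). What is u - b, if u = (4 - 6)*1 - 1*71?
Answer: -127998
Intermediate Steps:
s(q) = 1 (s(q) = (2*q)/((2*q)) = (2*q)*(1/(2*q)) = 1)
u = -73 (u = -2*1 - 71 = -2 - 71 = -73)
b = 127925 (b = 301/((1**2/425)) = 301/((1*(1/425))) = 301/(1/425) = 301*425 = 127925)
u - b = -73 - 1*127925 = -73 - 127925 = -127998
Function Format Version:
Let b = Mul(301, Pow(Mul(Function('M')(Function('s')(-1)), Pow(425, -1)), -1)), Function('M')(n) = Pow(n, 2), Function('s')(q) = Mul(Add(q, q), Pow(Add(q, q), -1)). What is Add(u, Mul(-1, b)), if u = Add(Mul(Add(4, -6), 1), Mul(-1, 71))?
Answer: -127998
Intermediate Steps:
Function('s')(q) = 1 (Function('s')(q) = Mul(Mul(2, q), Pow(Mul(2, q), -1)) = Mul(Mul(2, q), Mul(Rational(1, 2), Pow(q, -1))) = 1)
u = -73 (u = Add(Mul(-2, 1), -71) = Add(-2, -71) = -73)
b = 127925 (b = Mul(301, Pow(Mul(Pow(1, 2), Pow(425, -1)), -1)) = Mul(301, Pow(Mul(1, Rational(1, 425)), -1)) = Mul(301, Pow(Rational(1, 425), -1)) = Mul(301, 425) = 127925)
Add(u, Mul(-1, b)) = Add(-73, Mul(-1, 127925)) = Add(-73, -127925) = -127998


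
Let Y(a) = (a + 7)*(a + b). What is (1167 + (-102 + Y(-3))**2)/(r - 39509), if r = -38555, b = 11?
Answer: -6067/78064 ≈ -0.077718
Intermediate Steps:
Y(a) = (7 + a)*(11 + a) (Y(a) = (a + 7)*(a + 11) = (7 + a)*(11 + a))
(1167 + (-102 + Y(-3))**2)/(r - 39509) = (1167 + (-102 + (77 + (-3)**2 + 18*(-3)))**2)/(-38555 - 39509) = (1167 + (-102 + (77 + 9 - 54))**2)/(-78064) = (1167 + (-102 + 32)**2)*(-1/78064) = (1167 + (-70)**2)*(-1/78064) = (1167 + 4900)*(-1/78064) = 6067*(-1/78064) = -6067/78064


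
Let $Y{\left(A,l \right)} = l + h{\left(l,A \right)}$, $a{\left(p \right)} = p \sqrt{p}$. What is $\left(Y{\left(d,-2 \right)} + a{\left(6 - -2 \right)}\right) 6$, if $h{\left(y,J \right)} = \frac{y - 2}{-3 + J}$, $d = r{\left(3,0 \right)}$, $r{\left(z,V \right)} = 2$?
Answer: $12 + 96 \sqrt{2} \approx 147.76$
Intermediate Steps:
$d = 2$
$h{\left(y,J \right)} = \frac{-2 + y}{-3 + J}$
$a{\left(p \right)} = p^{\frac{3}{2}}$
$Y{\left(A,l \right)} = l + \frac{-2 + l}{-3 + A}$
$\left(Y{\left(d,-2 \right)} + a{\left(6 - -2 \right)}\right) 6 = \left(\frac{-2 - 2 - 2 \left(-3 + 2\right)}{-3 + 2} + \left(6 - -2\right)^{\frac{3}{2}}\right) 6 = \left(\frac{-2 - 2 - -2}{-1} + \left(6 + 2\right)^{\frac{3}{2}}\right) 6 = \left(- (-2 - 2 + 2) + 8^{\frac{3}{2}}\right) 6 = \left(\left(-1\right) \left(-2\right) + 16 \sqrt{2}\right) 6 = \left(2 + 16 \sqrt{2}\right) 6 = 12 + 96 \sqrt{2}$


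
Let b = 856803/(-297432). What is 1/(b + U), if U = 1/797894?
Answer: -39553201368/113939612575 ≈ -0.34714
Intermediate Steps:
U = 1/797894 ≈ 1.2533e-6
b = -285601/99144 (b = 856803*(-1/297432) = -285601/99144 ≈ -2.8807)
1/(b + U) = 1/(-285601/99144 + 1/797894) = 1/(-113939612575/39553201368) = -39553201368/113939612575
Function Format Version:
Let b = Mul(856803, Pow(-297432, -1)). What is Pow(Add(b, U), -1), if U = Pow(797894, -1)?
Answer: Rational(-39553201368, 113939612575) ≈ -0.34714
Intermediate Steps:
U = Rational(1, 797894) ≈ 1.2533e-6
b = Rational(-285601, 99144) (b = Mul(856803, Rational(-1, 297432)) = Rational(-285601, 99144) ≈ -2.8807)
Pow(Add(b, U), -1) = Pow(Add(Rational(-285601, 99144), Rational(1, 797894)), -1) = Pow(Rational(-113939612575, 39553201368), -1) = Rational(-39553201368, 113939612575)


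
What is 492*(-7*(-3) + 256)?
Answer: 136284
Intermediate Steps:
492*(-7*(-3) + 256) = 492*(21 + 256) = 492*277 = 136284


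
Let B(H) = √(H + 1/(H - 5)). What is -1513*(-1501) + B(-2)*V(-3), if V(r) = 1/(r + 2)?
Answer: 2271013 - I*√105/7 ≈ 2.271e+6 - 1.4639*I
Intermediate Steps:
V(r) = 1/(2 + r)
B(H) = √(H + 1/(-5 + H))
-1513*(-1501) + B(-2)*V(-3) = -1513*(-1501) + √((1 - 2*(-5 - 2))/(-5 - 2))/(2 - 3) = 2271013 + √((1 - 2*(-7))/(-7))/(-1) = 2271013 + √(-(1 + 14)/7)*(-1) = 2271013 + √(-⅐*15)*(-1) = 2271013 + √(-15/7)*(-1) = 2271013 + (I*√105/7)*(-1) = 2271013 - I*√105/7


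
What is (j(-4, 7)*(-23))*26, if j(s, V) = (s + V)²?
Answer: -5382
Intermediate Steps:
j(s, V) = (V + s)²
(j(-4, 7)*(-23))*26 = ((7 - 4)²*(-23))*26 = (3²*(-23))*26 = (9*(-23))*26 = -207*26 = -5382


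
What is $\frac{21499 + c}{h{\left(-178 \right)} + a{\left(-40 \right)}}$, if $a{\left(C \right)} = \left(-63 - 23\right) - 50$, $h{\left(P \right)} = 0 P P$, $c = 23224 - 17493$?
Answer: $- \frac{13615}{68} \approx -200.22$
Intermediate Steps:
$c = 5731$ ($c = 23224 - 17493 = 5731$)
$h{\left(P \right)} = 0$ ($h{\left(P \right)} = 0 P = 0$)
$a{\left(C \right)} = -136$ ($a{\left(C \right)} = -86 - 50 = -136$)
$\frac{21499 + c}{h{\left(-178 \right)} + a{\left(-40 \right)}} = \frac{21499 + 5731}{0 - 136} = \frac{27230}{-136} = 27230 \left(- \frac{1}{136}\right) = - \frac{13615}{68}$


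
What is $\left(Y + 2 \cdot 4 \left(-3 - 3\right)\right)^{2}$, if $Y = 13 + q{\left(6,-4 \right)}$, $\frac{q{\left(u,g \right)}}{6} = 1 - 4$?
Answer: $2809$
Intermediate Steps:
$q{\left(u,g \right)} = -18$ ($q{\left(u,g \right)} = 6 \left(1 - 4\right) = 6 \left(-3\right) = -18$)
$Y = -5$ ($Y = 13 - 18 = -5$)
$\left(Y + 2 \cdot 4 \left(-3 - 3\right)\right)^{2} = \left(-5 + 2 \cdot 4 \left(-3 - 3\right)\right)^{2} = \left(-5 + 2 \cdot 4 \left(-6\right)\right)^{2} = \left(-5 + 2 \left(-24\right)\right)^{2} = \left(-5 - 48\right)^{2} = \left(-53\right)^{2} = 2809$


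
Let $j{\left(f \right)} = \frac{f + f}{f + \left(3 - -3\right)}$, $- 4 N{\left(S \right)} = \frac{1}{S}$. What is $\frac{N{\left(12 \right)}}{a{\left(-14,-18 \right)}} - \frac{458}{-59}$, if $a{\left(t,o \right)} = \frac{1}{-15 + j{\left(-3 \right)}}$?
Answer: $\frac{22987}{2832} \approx 8.1169$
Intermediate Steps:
$N{\left(S \right)} = - \frac{1}{4 S}$
$j{\left(f \right)} = \frac{2 f}{6 + f}$ ($j{\left(f \right)} = \frac{2 f}{f + \left(3 + 3\right)} = \frac{2 f}{f + 6} = \frac{2 f}{6 + f}$)
$a{\left(t,o \right)} = - \frac{1}{17}$ ($a{\left(t,o \right)} = \frac{1}{-15 + 2 \left(-3\right) \frac{1}{6 - 3}} = \frac{1}{-15 + 2 \left(-3\right) \frac{1}{3}} = \frac{1}{-15 - 2} = \frac{1}{-17} = - \frac{1}{17}$)
$\frac{N{\left(12 \right)}}{a{\left(-14,-18 \right)}} - \frac{458}{-59} = \frac{\left(- \frac{1}{4}\right) \frac{1}{12}}{- \frac{1}{17}} - \frac{458}{-59} = \left(- \frac{1}{4}\right) \frac{1}{12} \left(-17\right) - - \frac{458}{59} = \left(- \frac{1}{48}\right) \left(-17\right) + \frac{458}{59} = \frac{17}{48} + \frac{458}{59} = \frac{22987}{2832}$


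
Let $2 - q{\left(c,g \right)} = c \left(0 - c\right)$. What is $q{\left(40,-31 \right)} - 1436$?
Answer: $166$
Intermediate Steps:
$q{\left(c,g \right)} = 2 + c^{2}$ ($q{\left(c,g \right)} = 2 - c \left(0 - c\right) = 2 - c \left(- c\right) = 2 - - c^{2} = 2 + c^{2}$)
$q{\left(40,-31 \right)} - 1436 = \left(2 + 40^{2}\right) - 1436 = \left(2 + 1600\right) - 1436 = 1602 - 1436 = 166$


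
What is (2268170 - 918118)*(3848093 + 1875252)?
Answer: 7726813363940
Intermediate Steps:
(2268170 - 918118)*(3848093 + 1875252) = 1350052*5723345 = 7726813363940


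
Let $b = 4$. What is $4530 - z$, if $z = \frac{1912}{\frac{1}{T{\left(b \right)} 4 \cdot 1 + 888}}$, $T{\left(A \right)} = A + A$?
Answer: $-1754510$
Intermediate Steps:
$T{\left(A \right)} = 2 A$
$z = 1759040$ ($z = \frac{1912}{\frac{1}{2 \cdot 4 \cdot 4 \cdot 1 + 888}} = \frac{1912}{\frac{1}{8 \cdot 4 \cdot 1 + 888}} = \frac{1912}{\frac{1}{32 \cdot 1 + 888}} = \frac{1912}{\frac{1}{32 + 888}} = \frac{1912}{\frac{1}{920}} = 1912 \frac{1}{\frac{1}{920}} = 1912 \cdot 920 = 1759040$)
$4530 - z = 4530 - 1759040 = -1754510$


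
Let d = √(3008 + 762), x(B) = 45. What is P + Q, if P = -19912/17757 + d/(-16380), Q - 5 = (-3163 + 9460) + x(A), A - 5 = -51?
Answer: 112683767/17757 - √3770/16380 ≈ 6345.9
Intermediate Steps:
A = -46 (A = 5 - 51 = -46)
d = √3770 ≈ 61.400
Q = 6347 (Q = 5 + ((-3163 + 9460) + 45) = 5 + (6297 + 45) = 5 + 6342 = 6347)
P = -19912/17757 - √3770/16380 (P = -19912/17757 + √3770/(-16380) = -19912*1/17757 + √3770*(-1/16380) = -19912/17757 - √3770/16380 ≈ -1.1251)
P + Q = (-19912/17757 - √3770/16380) + 6347 = 112683767/17757 - √3770/16380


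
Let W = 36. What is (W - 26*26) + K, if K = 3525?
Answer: 2885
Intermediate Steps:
(W - 26*26) + K = (36 - 26*26) + 3525 = (36 - 676) + 3525 = -640 + 3525 = 2885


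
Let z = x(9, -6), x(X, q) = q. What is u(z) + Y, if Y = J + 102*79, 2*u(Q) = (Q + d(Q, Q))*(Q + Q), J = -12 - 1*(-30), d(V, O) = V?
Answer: 8148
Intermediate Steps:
z = -6
J = 18 (J = -12 + 30 = 18)
u(Q) = 2*Q**2 (u(Q) = ((Q + Q)*(Q + Q))/2 = ((2*Q)*(2*Q))/2 = (4*Q**2)/2 = 2*Q**2)
Y = 8076 (Y = 18 + 102*79 = 18 + 8058 = 8076)
u(z) + Y = 2*(-6)**2 + 8076 = 2*36 + 8076 = 72 + 8076 = 8148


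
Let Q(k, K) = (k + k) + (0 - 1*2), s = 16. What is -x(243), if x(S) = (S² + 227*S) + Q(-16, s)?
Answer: -114176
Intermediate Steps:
Q(k, K) = -2 + 2*k (Q(k, K) = 2*k + (0 - 2) = 2*k - 2 = -2 + 2*k)
x(S) = -34 + S² + 227*S (x(S) = (S² + 227*S) + (-2 + 2*(-16)) = (S² + 227*S) + (-2 - 32) = (S² + 227*S) - 34 = -34 + S² + 227*S)
-x(243) = -(-34 + 243² + 227*243) = -(-34 + 59049 + 55161) = -1*114176 = -114176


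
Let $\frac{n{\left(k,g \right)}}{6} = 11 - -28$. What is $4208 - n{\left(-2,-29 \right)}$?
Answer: $3974$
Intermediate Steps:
$n{\left(k,g \right)} = 234$ ($n{\left(k,g \right)} = 6 \left(11 - -28\right) = 6 \left(11 + 28\right) = 6 \cdot 39 = 234$)
$4208 - n{\left(-2,-29 \right)} = 4208 - 234 = 3974$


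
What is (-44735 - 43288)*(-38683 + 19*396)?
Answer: 2742708657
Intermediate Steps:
(-44735 - 43288)*(-38683 + 19*396) = -88023*(-38683 + 7524) = -88023*(-31159) = 2742708657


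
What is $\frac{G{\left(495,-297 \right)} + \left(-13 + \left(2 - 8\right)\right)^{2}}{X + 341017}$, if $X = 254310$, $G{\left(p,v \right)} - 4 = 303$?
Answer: $\frac{668}{595327} \approx 0.0011221$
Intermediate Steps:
$G{\left(p,v \right)} = 307$ ($G{\left(p,v \right)} = 4 + 303 = 307$)
$\frac{G{\left(495,-297 \right)} + \left(-13 + \left(2 - 8\right)\right)^{2}}{X + 341017} = \frac{307 + \left(-13 + \left(2 - 8\right)\right)^{2}}{254310 + 341017} = \frac{307 + \left(-13 + \left(2 - 8\right)\right)^{2}}{595327} = \left(307 + \left(-13 - 6\right)^{2}\right) \frac{1}{595327} = \left(307 + \left(-19\right)^{2}\right) \frac{1}{595327} = \left(307 + 361\right) \frac{1}{595327} = 668 \cdot \frac{1}{595327} = \frac{668}{595327}$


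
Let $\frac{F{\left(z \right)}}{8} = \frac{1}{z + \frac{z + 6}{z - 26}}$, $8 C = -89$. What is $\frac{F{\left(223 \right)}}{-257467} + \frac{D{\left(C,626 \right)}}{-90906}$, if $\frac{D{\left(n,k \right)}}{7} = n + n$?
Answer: $\frac{36889461683}{21532871493840} \approx 0.0017132$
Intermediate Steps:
$C = - \frac{89}{8}$ ($C = \frac{1}{8} \left(-89\right) = - \frac{89}{8} \approx -11.125$)
$F{\left(z \right)} = \frac{8}{z + \frac{6 + z}{-26 + z}}$ ($F{\left(z \right)} = \frac{8}{z + \frac{z + 6}{z - 26}} = \frac{8}{z + \frac{6 + z}{-26 + z}}$)
$D{\left(n,k \right)} = 14 n$ ($D{\left(n,k \right)} = 7 \left(n + n\right) = 7 \cdot 2 n = 14 n$)
$\frac{F{\left(223 \right)}}{-257467} + \frac{D{\left(C,626 \right)}}{-90906} = \frac{8 \frac{1}{6 + 223^{2} - 5575} \left(-26 + 223\right)}{-257467} + \frac{14 \left(- \frac{89}{8}\right)}{-90906} = 8 \frac{1}{6 + 49729 - 5575} \cdot 197 \left(- \frac{1}{257467}\right) - - \frac{623}{363624} = 8 \cdot \frac{1}{44160} \cdot 197 \left(- \frac{1}{257467}\right) + \frac{623}{363624} = \frac{197}{5520} \left(- \frac{1}{257467}\right) + \frac{623}{363624} = - \frac{197}{1421217840} + \frac{623}{363624} = \frac{36889461683}{21532871493840}$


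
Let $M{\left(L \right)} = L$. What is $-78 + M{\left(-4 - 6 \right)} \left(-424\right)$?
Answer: $4162$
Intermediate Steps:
$-78 + M{\left(-4 - 6 \right)} \left(-424\right) = -78 + \left(-4 - 6\right) \left(-424\right) = -78 - -4240 = -78 + 4240 = 4162$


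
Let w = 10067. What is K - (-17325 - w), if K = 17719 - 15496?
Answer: 29615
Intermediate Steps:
K = 2223
K - (-17325 - w) = 2223 - (-17325 - 1*10067) = 2223 - (-17325 - 10067) = 2223 - 1*(-27392) = 2223 + 27392 = 29615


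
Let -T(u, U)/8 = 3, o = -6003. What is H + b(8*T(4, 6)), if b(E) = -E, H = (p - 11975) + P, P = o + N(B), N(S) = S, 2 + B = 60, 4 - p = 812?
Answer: -18536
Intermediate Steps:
p = -808 (p = 4 - 1*812 = 4 - 812 = -808)
B = 58 (B = -2 + 60 = 58)
T(u, U) = -24 (T(u, U) = -8*3 = -24)
P = -5945 (P = -6003 + 58 = -5945)
H = -18728 (H = (-808 - 11975) - 5945 = -12783 - 5945 = -18728)
H + b(8*T(4, 6)) = -18728 - 8*(-24) = -18728 - 1*(-192) = -18728 + 192 = -18536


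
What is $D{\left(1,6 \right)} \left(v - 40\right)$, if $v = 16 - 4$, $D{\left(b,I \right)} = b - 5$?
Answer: $112$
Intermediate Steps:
$D{\left(b,I \right)} = -5 + b$
$v = 12$
$D{\left(1,6 \right)} \left(v - 40\right) = \left(-5 + 1\right) \left(12 - 40\right) = \left(-4\right) \left(-28\right) = 112$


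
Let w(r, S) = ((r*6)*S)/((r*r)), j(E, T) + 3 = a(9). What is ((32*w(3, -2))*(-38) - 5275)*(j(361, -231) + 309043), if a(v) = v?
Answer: -127019139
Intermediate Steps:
j(E, T) = 6 (j(E, T) = -3 + 9 = 6)
w(r, S) = 6*S/r (w(r, S) = ((6*r)*S)/(r**2) = (6*S*r)/r**2 = 6*S/r)
((32*w(3, -2))*(-38) - 5275)*(j(361, -231) + 309043) = ((32*(6*(-2)/3))*(-38) - 5275)*(6 + 309043) = ((32*(6*(-2)*(1/3)))*(-38) - 5275)*309049 = ((32*(-4))*(-38) - 5275)*309049 = (-128*(-38) - 5275)*309049 = (4864 - 5275)*309049 = -411*309049 = -127019139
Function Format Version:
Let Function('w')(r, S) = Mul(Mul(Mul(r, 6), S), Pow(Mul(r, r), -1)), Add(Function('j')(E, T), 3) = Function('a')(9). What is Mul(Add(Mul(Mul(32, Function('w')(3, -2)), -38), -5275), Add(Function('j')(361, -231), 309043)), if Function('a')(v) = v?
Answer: -127019139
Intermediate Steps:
Function('j')(E, T) = 6 (Function('j')(E, T) = Add(-3, 9) = 6)
Function('w')(r, S) = Mul(6, S, Pow(r, -1)) (Function('w')(r, S) = Mul(Mul(Mul(6, r), S), Pow(Pow(r, 2), -1)) = Mul(Mul(6, S, r), Pow(r, -2)) = Mul(6, S, Pow(r, -1)))
Mul(Add(Mul(Mul(32, Function('w')(3, -2)), -38), -5275), Add(Function('j')(361, -231), 309043)) = Mul(Add(Mul(Mul(32, Mul(6, -2, Pow(3, -1))), -38), -5275), Add(6, 309043)) = Mul(Add(Mul(Mul(32, Mul(6, -2, Rational(1, 3))), -38), -5275), 309049) = Mul(Add(Mul(Mul(32, -4), -38), -5275), 309049) = Mul(Add(Mul(-128, -38), -5275), 309049) = Mul(Add(4864, -5275), 309049) = Mul(-411, 309049) = -127019139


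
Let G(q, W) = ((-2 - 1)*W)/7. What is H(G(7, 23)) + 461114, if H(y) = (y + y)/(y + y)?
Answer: 461115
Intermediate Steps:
G(q, W) = -3*W/7 (G(q, W) = -3*W*(⅐) = -3*W/7)
H(y) = 1 (H(y) = (2*y)/((2*y)) = (2*y)*(1/(2*y)) = 1)
H(G(7, 23)) + 461114 = 1 + 461114 = 461115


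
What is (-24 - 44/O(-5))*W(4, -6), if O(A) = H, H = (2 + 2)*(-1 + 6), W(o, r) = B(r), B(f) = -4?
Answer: 524/5 ≈ 104.80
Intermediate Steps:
W(o, r) = -4
H = 20 (H = 4*5 = 20)
O(A) = 20
(-24 - 44/O(-5))*W(4, -6) = (-24 - 44/20)*(-4) = (-24 - 44*1/20)*(-4) = (-24 - 11/5)*(-4) = -131/5*(-4) = 524/5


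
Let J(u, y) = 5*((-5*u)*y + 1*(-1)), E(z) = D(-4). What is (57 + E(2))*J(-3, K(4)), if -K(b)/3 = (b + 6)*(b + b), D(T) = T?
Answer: -954265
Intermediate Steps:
K(b) = -6*b*(6 + b) (K(b) = -3*(b + 6)*(b + b) = -3*(6 + b)*2*b = -6*b*(6 + b))
E(z) = -4
J(u, y) = -5 - 25*u*y (J(u, y) = 5*(-5*u*y - 1) = 5*(-1 - 5*u*y) = -5 - 25*u*y)
(57 + E(2))*J(-3, K(4)) = (57 - 4)*(-5 - 25*(-3)*(-6*4*(6 + 4))) = 53*(-5 - 25*(-3)*(-6*4*10)) = 53*(-5 - 25*(-3)*(-240)) = 53*(-5 - 18000) = 53*(-18005) = -954265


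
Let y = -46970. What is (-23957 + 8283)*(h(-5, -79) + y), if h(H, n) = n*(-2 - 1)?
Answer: 732493042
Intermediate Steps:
h(H, n) = -3*n (h(H, n) = n*(-3) = -3*n)
(-23957 + 8283)*(h(-5, -79) + y) = (-23957 + 8283)*(-3*(-79) - 46970) = -15674*(237 - 46970) = -15674*(-46733) = 732493042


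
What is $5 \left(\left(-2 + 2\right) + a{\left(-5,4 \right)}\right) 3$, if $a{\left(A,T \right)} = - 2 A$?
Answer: $150$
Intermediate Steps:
$5 \left(\left(-2 + 2\right) + a{\left(-5,4 \right)}\right) 3 = 5 \left(\left(-2 + 2\right) - -10\right) 3 = 5 \left(0 + 10\right) 3 = 5 \cdot 10 \cdot 3 = 50 \cdot 3 = 150$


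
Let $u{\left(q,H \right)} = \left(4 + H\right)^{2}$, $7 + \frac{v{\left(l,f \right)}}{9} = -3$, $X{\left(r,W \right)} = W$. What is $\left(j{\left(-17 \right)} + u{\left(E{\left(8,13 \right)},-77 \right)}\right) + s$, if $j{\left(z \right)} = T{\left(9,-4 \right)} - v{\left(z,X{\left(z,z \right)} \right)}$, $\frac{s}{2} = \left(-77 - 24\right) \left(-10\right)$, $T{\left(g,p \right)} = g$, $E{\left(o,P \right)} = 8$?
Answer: $7448$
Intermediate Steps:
$v{\left(l,f \right)} = -90$ ($v{\left(l,f \right)} = -63 + 9 \left(-3\right) = -63 - 27 = -90$)
$s = 2020$ ($s = 2 \left(-77 - 24\right) \left(-10\right) = 2 \left(\left(-101\right) \left(-10\right)\right) = 2 \cdot 1010 = 2020$)
$j{\left(z \right)} = 99$ ($j{\left(z \right)} = 9 - -90 = 9 + 90 = 99$)
$\left(j{\left(-17 \right)} + u{\left(E{\left(8,13 \right)},-77 \right)}\right) + s = \left(99 + \left(4 - 77\right)^{2}\right) + 2020 = \left(99 + \left(-73\right)^{2}\right) + 2020 = \left(99 + 5329\right) + 2020 = 5428 + 2020 = 7448$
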